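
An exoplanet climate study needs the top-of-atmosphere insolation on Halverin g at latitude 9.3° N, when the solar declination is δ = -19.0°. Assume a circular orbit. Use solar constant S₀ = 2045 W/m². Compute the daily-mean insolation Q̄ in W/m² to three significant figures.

Q̄ ≈ 555 W/m²

cos H₀ = −tan(+9.3°) tan(-19.000°) = 0.0564, H₀ = 1.5144 rad.
Bracket: H₀ sin φ sin δ + cos φ cos δ sin H₀ = 1.5144×0.16160×-0.32557 + 0.98686×0.94552×0.99841 = -0.079676 + 0.931612 = 0.851936.
Q̄ = (S₀/π) × [bracket] = (2045/π) × 0.851936 = 554.6 W/m².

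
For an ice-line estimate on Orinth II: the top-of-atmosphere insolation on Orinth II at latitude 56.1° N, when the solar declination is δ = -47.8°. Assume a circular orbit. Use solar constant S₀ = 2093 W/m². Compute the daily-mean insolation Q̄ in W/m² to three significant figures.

cos H₀ = −tan(+56.1°) tan(-47.800°) = 1.6412 ≥ 1 ⇒ polar night, H₀ = 0 and Q̄ = 0.

Q̄ ≈ 0.00 W/m²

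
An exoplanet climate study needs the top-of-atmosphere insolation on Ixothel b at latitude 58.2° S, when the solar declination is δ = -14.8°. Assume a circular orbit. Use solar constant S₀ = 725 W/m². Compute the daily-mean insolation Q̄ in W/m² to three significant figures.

cos H₀ = −tan(-58.2°) tan(-14.800°) = -0.4261, H₀ = 2.0110 rad.
Bracket: H₀ sin φ sin δ + cos φ cos δ sin H₀ = 2.0110×-0.84989×-0.25545 + 0.52696×0.96682×0.90466 = 0.436597 + 0.460902 = 0.897499.
Q̄ = (S₀/π) × [bracket] = (725/π) × 0.897499 = 207.1 W/m².

Q̄ ≈ 207 W/m²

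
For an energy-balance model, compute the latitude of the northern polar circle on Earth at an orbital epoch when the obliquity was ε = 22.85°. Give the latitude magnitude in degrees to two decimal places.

The polar circle is the lowest latitude that experiences at least one full rotation of continuous daylight at the northern-summer solstice; it lies at |φ| = 90° − ε = 90° − 22.85° = 67.15°.

67.15°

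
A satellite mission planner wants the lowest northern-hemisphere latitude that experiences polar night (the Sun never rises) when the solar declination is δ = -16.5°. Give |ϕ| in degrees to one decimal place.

|ϕ| = 73.5°

Polar night requires cos h₀ = −tan ϕ tan δ ≥ 1, i.e. tan ϕ tan δ ≤ −1.
The boundary is |tan ϕ| · |tan δ| = 1, so |ϕ| = 90° − |δ| = 90° − 16.5° = 73.5° in the northern hemisphere.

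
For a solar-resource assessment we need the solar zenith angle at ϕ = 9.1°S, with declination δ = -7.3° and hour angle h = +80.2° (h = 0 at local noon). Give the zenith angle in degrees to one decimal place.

cos θ_z = sin ϕ sin δ + cos ϕ cos δ cos h = 0.020096 + 0.166705 = 0.186801.
θ_z = arccos(0.186801) = 79.2°.

θ_z = 79.2°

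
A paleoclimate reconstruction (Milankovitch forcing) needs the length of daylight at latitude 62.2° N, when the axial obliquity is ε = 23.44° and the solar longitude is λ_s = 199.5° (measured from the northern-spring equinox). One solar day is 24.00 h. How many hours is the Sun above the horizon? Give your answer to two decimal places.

Solar declination: sin δ = sin ε · sin λ_s = sin 23.44° × sin 199.5° = -0.13278, so δ = -7.631°.
cos H₀ = −tan φ · tan δ = −tan(+62.2°) × tan(-7.631°) = 0.2541, so H₀ = 1.3139 rad = 75.28°.
Daylight = 2H₀/(2π) × 24.00 h = (1.3139/π) × 24.00 = 10.04 h.

10.04 h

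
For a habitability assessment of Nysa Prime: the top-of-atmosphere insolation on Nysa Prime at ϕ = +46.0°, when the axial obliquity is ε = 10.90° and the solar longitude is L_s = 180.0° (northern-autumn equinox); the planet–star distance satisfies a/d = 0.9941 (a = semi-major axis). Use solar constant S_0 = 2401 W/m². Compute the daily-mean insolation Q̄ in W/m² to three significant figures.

Solar declination: sin δ = sin ε · sin L_s = sin 10.90° × sin 180.0° = 0.00000, so δ = +0.000°.
cos h₀ = −tan(+46.0°) tan(+0.000°) = -0.0000, h₀ = 1.5708 rad.
Bracket: h₀ sin ϕ sin δ + cos ϕ cos δ sin h₀ = 1.5708×0.71934×0.00000 + 0.69466×1.00000×1.00000 = 0.000000 + 0.694660 = 0.694660.
Inverse-square distance factor (a/d)² = 0.9941² = 0.988235.
Q̄ = (S_0/π) × 0.988235 × [bracket] = (2401/π) × 0.988235 × 0.694660 = 524.7 W/m².

Q̄ ≈ 525 W/m²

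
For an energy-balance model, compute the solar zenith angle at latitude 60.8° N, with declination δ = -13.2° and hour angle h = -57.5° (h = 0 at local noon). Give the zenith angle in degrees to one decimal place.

θ_z = 86.8°

cos θ_z = sin φ sin δ + cos φ cos δ cos h = -0.199333 + 0.255201 = 0.055868.
θ_z = arccos(0.055868) = 86.8°.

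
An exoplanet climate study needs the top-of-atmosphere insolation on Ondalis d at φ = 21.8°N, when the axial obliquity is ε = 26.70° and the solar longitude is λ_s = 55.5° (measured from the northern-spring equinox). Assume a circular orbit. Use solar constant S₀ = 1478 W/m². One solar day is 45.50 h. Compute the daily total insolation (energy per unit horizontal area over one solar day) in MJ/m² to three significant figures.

Solar declination: sin δ = sin ε · sin λ_s = sin 26.70° × sin 55.5° = 0.37030, so δ = +21.734°.
cos H₀ = −tan(+21.8°) tan(+21.734°) = -0.1594, H₀ = 1.7309 rad.
Bracket: H₀ sin φ sin δ + cos φ cos δ sin H₀ = 1.7309×0.37137×0.37030 + 0.92849×0.92891×0.98721 = 0.238030 + 0.851452 = 1.089482.
Q̄ = (S₀/π) × [bracket] = (1478/π) × 1.089482 = 512.56 W/m².
Daily total = Q̄ × 45.50 h × 3600 s/h = 512.56 × 45.50 × 3600 / 10⁶ = 83.96 MJ/m².

84.0 MJ/m²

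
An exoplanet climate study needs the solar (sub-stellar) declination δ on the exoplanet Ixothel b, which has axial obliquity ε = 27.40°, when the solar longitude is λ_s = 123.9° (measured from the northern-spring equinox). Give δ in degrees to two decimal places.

sin δ = sin ε · sin λ_s = sin 27.40° × sin 123.9° = 0.381971.
δ = arcsin(0.381971) = +22.46°.

δ = +22.46°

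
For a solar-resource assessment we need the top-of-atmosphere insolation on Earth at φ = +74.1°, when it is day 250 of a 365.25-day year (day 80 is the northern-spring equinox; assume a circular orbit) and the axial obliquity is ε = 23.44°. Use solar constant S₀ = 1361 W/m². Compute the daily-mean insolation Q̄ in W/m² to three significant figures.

Solar longitude: λ_s = 360° × (250 − 80)/365.25 = 167.556°.
sin δ = sin 23.44° × sin 167.556° = 0.08571, so δ = +4.917°.
cos H₀ = −tan(+74.1°) tan(+4.917°) = -0.3020, H₀ = 1.8776 rad.
Bracket: H₀ sin φ sin δ + cos φ cos δ sin H₀ = 1.8776×0.96174×0.08571 + 0.27396×0.99632×0.95330 = 0.154772 + 0.260205 = 0.414977.
Q̄ = (S₀/π) × [bracket] = (1361/π) × 0.414977 = 179.8 W/m².

Q̄ ≈ 180 W/m²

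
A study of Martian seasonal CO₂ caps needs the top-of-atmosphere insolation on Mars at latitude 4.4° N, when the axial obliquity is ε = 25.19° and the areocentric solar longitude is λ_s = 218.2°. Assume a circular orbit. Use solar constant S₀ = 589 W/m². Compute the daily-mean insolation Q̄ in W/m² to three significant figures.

sin δ = sin 25.19° × sin 218.2° = -0.26321, so δ = -15.260°.
cos H₀ = −tan(+4.4°) tan(-15.260°) = 0.0210, H₀ = 1.5498 rad.
Bracket: H₀ sin φ sin δ + cos φ cos δ sin H₀ = 1.5498×0.07672×-0.26321 + 0.99705×0.96474×0.99978 = -0.031296 + 0.961682 = 0.930386.
Q̄ = (S₀/π) × [bracket] = (589/π) × 0.930386 = 174.4 W/m².

Q̄ ≈ 174 W/m²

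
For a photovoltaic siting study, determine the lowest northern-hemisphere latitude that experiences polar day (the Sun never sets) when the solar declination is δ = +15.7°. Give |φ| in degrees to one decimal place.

|φ| = 74.3°

Polar day requires cos H₀ = −tan φ tan δ ≤ −1, i.e. tan φ tan δ ≥ 1.
The boundary is |tan φ| · |tan δ| = 1, so |φ| = 90° − |δ| = 90° − 15.7° = 74.3° in the northern hemisphere.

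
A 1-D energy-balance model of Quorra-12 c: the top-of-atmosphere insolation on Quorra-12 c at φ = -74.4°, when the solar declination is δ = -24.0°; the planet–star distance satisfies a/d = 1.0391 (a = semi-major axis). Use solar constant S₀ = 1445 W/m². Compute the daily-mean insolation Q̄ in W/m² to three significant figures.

cos H₀ = −tan(-74.4°) tan(-24.000°) = -1.5946 ≤ −1 ⇒ polar day, H₀ = π.
Bracket: H₀ sin φ sin δ + cos φ cos δ sin H₀ = 3.1416×-0.96316×-0.40674 + 0.26892×0.91355×0.00000 = 1.230740 + 0.000000 = 1.230740.
Inverse-square distance factor (a/d)² = 1.0391² = 1.079729.
Q̄ = (S₀/π) × 1.079729 × [bracket] = (1445/π) × 1.079729 × 1.230740 = 611.2 W/m².

Q̄ ≈ 611 W/m²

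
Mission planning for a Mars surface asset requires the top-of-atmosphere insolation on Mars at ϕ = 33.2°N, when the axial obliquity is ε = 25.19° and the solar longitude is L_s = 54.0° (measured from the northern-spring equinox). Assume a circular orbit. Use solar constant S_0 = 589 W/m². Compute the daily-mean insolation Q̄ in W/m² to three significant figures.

Q̄ ≈ 207 W/m²

Solar declination: sin δ = sin ε · sin L_s = sin 25.19° × sin 54.0° = 0.34433, so δ = +20.141°.
cos h₀ = −tan(+33.2°) tan(+20.141°) = -0.2400, h₀ = 1.8132 rad.
Bracket: h₀ sin ϕ sin δ + cos ϕ cos δ sin h₀ = 1.8132×0.54756×0.34433 + 0.83676×0.93885×0.97077 = 0.341863 + 0.762629 = 1.104492.
Q̄ = (S_0/π) × [bracket] = (589/π) × 1.104492 = 207.1 W/m².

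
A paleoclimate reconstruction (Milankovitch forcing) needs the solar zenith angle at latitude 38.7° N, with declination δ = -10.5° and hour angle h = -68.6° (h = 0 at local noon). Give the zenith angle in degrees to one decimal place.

θ_z = 80.4°

cos θ_z = sin φ sin δ + cos φ cos δ cos h = -0.113941 + 0.279993 = 0.166052.
θ_z = arccos(0.166052) = 80.4°.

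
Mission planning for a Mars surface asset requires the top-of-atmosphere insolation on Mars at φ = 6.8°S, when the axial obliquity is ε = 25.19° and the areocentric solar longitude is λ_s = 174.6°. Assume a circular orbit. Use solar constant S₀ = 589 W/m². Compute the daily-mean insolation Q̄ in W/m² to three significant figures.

sin δ = sin 25.19° × sin 174.6° = 0.04005, so δ = +2.296°.
cos H₀ = −tan(-6.8°) tan(+2.296°) = 0.0048, H₀ = 1.5660 rad.
Bracket: H₀ sin φ sin δ + cos φ cos δ sin H₀ = 1.5660×-0.11840×0.04005 + 0.99297×0.99920×0.99999 = -0.007426 + 0.992166 = 0.984740.
Q̄ = (S₀/π) × [bracket] = (589/π) × 0.984740 = 184.6 W/m².

Q̄ ≈ 185 W/m²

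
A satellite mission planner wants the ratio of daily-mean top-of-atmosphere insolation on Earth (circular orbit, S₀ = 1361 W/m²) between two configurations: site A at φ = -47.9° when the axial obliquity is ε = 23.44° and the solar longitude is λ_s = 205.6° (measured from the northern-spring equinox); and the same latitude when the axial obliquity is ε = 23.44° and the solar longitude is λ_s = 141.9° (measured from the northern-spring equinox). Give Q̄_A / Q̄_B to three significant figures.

Q̄_A / Q̄_B ≈ 2.24

— Configuration A (φ=-47.9°):
Solar declination: sin δ = sin ε · sin λ_s = sin 23.44° × sin 205.6° = -0.17188, so δ = -9.897°.
cos H₀ = −tan(-47.9°) tan(-9.897°) = -0.1931, H₀ = 1.7651 rad.
Bracket: H₀ sin φ sin δ + cos φ cos δ sin H₀ = 1.7651×-0.74198×-0.17188 + 0.67043×0.98512×0.98118 = 0.225106 + 0.648024 = 0.873130.
Q̄ = (S₀/π) × [bracket] = (1361/π) × 0.873130 = 378.26 W/m².
— Configuration B (φ=-47.9°):
Solar declination: sin δ = sin ε · sin λ_s = sin 23.44° × sin 141.9° = 0.24545, so δ = +14.208°.
cos H₀ = −tan(-47.9°) tan(+14.208°) = 0.2802, H₀ = 1.2868 rad.
Bracket: H₀ sin φ sin δ + cos φ cos δ sin H₀ = 1.2868×-0.74198×0.24545 + 0.67043×0.96941×0.95994 = -0.234351 + 0.623886 = 0.389535.
Q̄ = (S₀/π) × [bracket] = (1361/π) × 0.389535 = 168.75 W/m².
Ratio Q̄_A / Q̄_B = 378.26 / 168.75 = 2.242.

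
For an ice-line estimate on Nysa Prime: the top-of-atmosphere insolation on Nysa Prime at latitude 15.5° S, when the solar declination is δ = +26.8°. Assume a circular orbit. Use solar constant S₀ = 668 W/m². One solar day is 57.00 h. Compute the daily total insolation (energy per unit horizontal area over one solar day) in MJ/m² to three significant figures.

29.6 MJ/m²

cos H₀ = −tan(-15.5°) tan(+26.800°) = 0.1401, H₀ = 1.4302 rad.
Bracket: H₀ sin φ sin δ + cos φ cos δ sin H₀ = 1.4302×-0.26724×0.45088 + 0.96363×0.89259×0.99014 = -0.172329 + 0.851646 = 0.679317.
Q̄ = (S₀/π) × [bracket] = (668/π) × 0.679317 = 144.44 W/m².
Daily total = Q̄ × 57.00 h × 3600 s/h = 144.44 × 57.00 × 3600 / 10⁶ = 29.64 MJ/m².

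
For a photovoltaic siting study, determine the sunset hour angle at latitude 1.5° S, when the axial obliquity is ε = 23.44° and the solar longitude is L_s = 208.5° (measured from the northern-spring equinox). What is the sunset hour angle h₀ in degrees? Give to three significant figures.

h₀ = 90.3°

Solar declination: sin δ = sin ε · sin L_s = sin 23.44° × sin 208.5° = -0.18981, so δ = -10.942°.
cos h₀ = −tan ϕ · tan δ = −tan(-1.5°) × tan(-10.942°) = -0.0051, so h₀ = 1.5759 rad = 90.29°.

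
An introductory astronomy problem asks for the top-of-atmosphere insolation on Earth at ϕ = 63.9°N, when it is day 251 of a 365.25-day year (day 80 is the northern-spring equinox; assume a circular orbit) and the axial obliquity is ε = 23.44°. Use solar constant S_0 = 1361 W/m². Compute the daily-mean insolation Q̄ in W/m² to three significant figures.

Q̄ ≈ 241 W/m²

Solar longitude: L_s = 360° × (251 − 80)/365.25 = 168.542°.
sin δ = sin 23.44° × sin 168.542° = 0.07902, so δ = +4.532°.
cos h₀ = −tan(+63.9°) tan(+4.532°) = -0.1618, h₀ = 1.7333 rad.
Bracket: h₀ sin ϕ sin δ + cos ϕ cos δ sin h₀ = 1.7333×0.89803×0.07902 + 0.43994×0.99687×0.98682 = 0.122999 + 0.432783 = 0.555782.
Q̄ = (S_0/π) × [bracket] = (1361/π) × 0.555782 = 240.8 W/m².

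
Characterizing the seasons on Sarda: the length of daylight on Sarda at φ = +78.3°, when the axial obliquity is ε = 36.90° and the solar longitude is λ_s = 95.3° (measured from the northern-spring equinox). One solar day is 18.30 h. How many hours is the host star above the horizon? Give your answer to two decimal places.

18.30 h

Solar declination: sin δ = sin ε · sin λ_s = sin 36.90° × sin 95.3° = 0.59785, so δ = +36.716°.
Sunrise equation: cos H₀ = −tan φ · tan δ = -3.6014 ≤ −1, so the host star never sets (polar day) and H₀ = π.
Daylight = 2H₀/(2π) × 18.30 h = (3.1416/π) × 18.30 = 18.30 h.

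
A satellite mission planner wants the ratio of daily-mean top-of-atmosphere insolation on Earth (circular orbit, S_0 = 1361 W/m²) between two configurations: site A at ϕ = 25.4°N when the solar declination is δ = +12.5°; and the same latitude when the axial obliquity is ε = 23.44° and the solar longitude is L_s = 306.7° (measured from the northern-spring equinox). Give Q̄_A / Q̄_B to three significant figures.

Q̄_A / Q̄_B ≈ 1.58

— Configuration A (ϕ=+25.4°):
cos h₀ = −tan(+25.4°) tan(+12.500°) = -0.1053, h₀ = 1.6763 rad.
Bracket: h₀ sin ϕ sin δ + cos ϕ cos δ sin h₀ = 1.6763×0.42894×0.21644 + 0.90334×0.97630×0.99444 = 0.155627 + 0.877027 = 1.032654.
Q̄ = (S_0/π) × [bracket] = (1361/π) × 1.032654 = 447.37 W/m².
— Configuration B (ϕ=+25.4°):
Solar declination: sin δ = sin ε · sin L_s = sin 23.44° × sin 306.7° = -0.31894, so δ = -18.599°.
cos h₀ = −tan(+25.4°) tan(-18.599°) = 0.1598, h₀ = 1.4103 rad.
Bracket: h₀ sin ϕ sin δ + cos ϕ cos δ sin h₀ = 1.4103×0.42894×-0.31894 + 0.90334×0.94778×0.98715 = -0.192938 + 0.845166 = 0.652228.
Q̄ = (S_0/π) × [bracket] = (1361/π) × 0.652228 = 282.56 W/m².
Ratio Q̄_A / Q̄_B = 447.37 / 282.56 = 1.583.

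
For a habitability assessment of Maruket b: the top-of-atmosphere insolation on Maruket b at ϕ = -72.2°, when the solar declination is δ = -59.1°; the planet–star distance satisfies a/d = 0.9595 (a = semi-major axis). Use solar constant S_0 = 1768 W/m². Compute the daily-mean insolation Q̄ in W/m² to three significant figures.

Q̄ ≈ 1.33e+03 W/m²

cos h₀ = −tan(-72.2°) tan(-59.100°) = -5.2042 ≤ −1 ⇒ polar day, h₀ = π.
Bracket: h₀ sin ϕ sin δ + cos ϕ cos δ sin h₀ = 3.1416×-0.95213×-0.85806 + 0.30570×0.51354×0.00000 = 2.566639 + 0.000000 = 2.566639.
Inverse-square distance factor (a/d)² = 0.9595² = 0.920640.
Q̄ = (S_0/π) × 0.920640 × [bracket] = (1768/π) × 0.920640 × 2.566639 = 1330 W/m².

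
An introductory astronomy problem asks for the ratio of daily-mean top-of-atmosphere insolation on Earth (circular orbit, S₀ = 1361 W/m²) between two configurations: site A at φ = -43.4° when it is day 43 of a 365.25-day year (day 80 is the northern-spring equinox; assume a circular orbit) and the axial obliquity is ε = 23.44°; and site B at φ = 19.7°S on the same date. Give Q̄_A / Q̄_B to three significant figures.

— Configuration A (φ=-43.4°):
Solar longitude: λ_s = 360° × (43 − 80)/365.25 = -36.468°, i.e. -36.468° + 360° = 323.532°.
sin δ = sin 23.44° × sin 323.532° = -0.23644, so δ = -13.676°.
cos H₀ = −tan(-43.4°) tan(-13.676°) = -0.2301, H₀ = 1.8030 rad.
Bracket: H₀ sin φ sin δ + cos φ cos δ sin H₀ = 1.8030×-0.68709×-0.23644 + 0.72657×0.97165×0.97316 = 0.292907 + 0.687023 = 0.979930.
Q̄ = (S₀/π) × [bracket] = (1361/π) × 0.979930 = 424.53 W/m².
— Configuration B (φ=-19.7°):
cos H₀ = −tan(-19.7°) tan(-13.676°) = -0.0871, H₀ = 1.6580 rad.
Bracket: H₀ sin φ sin δ + cos φ cos δ sin H₀ = 1.6580×-0.33710×-0.23644 + 0.94147×0.97165×0.99620 = 0.132149 + 0.911303 = 1.043452.
Q̄ = (S₀/π) × [bracket] = (1361/π) × 1.043452 = 452.04 W/m².
Ratio Q̄_A / Q̄_B = 424.53 / 452.04 = 0.9391.

Q̄_A / Q̄_B ≈ 0.939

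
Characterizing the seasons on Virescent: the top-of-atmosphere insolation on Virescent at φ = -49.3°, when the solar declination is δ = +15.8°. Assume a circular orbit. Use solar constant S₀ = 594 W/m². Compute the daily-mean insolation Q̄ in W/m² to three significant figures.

cos H₀ = −tan(-49.3°) tan(+15.800°) = 0.3290, H₀ = 1.2356 rad.
Bracket: H₀ sin φ sin δ + cos φ cos δ sin H₀ = 1.2356×-0.75813×0.27228 + 0.65210×0.96222×0.94434 = -0.255057 + 0.592539 = 0.337482.
Q̄ = (S₀/π) × [bracket] = (594/π) × 0.337482 = 63.81 W/m².

Q̄ ≈ 63.8 W/m²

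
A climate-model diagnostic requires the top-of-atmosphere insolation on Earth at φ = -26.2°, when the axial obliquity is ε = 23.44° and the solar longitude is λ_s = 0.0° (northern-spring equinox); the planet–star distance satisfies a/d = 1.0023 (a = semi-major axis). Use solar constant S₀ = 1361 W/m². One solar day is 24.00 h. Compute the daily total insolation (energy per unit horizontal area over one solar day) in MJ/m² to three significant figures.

Solar declination: sin δ = sin ε · sin λ_s = sin 23.44° × sin 0.0° = 0.00000, so δ = +0.000°.
cos H₀ = −tan(-26.2°) tan(+0.000°) = 0.0000, H₀ = 1.5708 rad.
Bracket: H₀ sin φ sin δ + cos φ cos δ sin H₀ = 1.5708×-0.44151×0.00000 + 0.89726×1.00000×1.00000 = -0.000000 + 0.897260 = 0.897260.
Inverse-square distance factor (a/d)² = 1.0023² = 1.004605.
Q̄ = (S₀/π) × 1.004605 × [bracket] = (1361/π) × 1.004605 × 0.897260 = 390.50 W/m².
Daily total = Q̄ × 24.00 h × 3600 s/h = 390.50 × 24.00 × 3600 / 10⁶ = 33.74 MJ/m².

33.7 MJ/m²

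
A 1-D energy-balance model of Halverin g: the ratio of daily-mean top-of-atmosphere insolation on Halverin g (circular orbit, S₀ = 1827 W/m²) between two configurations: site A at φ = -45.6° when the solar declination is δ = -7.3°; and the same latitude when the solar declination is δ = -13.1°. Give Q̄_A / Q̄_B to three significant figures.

— Configuration A (φ=-45.6°):
cos H₀ = −tan(-45.6°) tan(-7.300°) = -0.1308, H₀ = 1.7020 rad.
Bracket: H₀ sin φ sin δ + cos φ cos δ sin H₀ = 1.7020×-0.71447×-0.12706 + 0.69966×0.99189×0.99141 = 0.154509 + 0.688024 = 0.842533.
Q̄ = (S₀/π) × [bracket] = (1827/π) × 0.842533 = 489.98 W/m².
— Configuration B (φ=-45.6°):
cos H₀ = −tan(-45.6°) tan(-13.100°) = -0.2376, H₀ = 1.8107 rad.
Bracket: H₀ sin φ sin δ + cos φ cos δ sin H₀ = 1.8107×-0.71447×-0.22665 + 0.69966×0.97398×0.97136 = 0.293215 + 0.661938 = 0.955153.
Q̄ = (S₀/π) × [bracket] = (1827/π) × 0.955153 = 555.47 W/m².
Ratio Q̄_A / Q̄_B = 489.98 / 555.47 = 0.8821.

Q̄_A / Q̄_B ≈ 0.882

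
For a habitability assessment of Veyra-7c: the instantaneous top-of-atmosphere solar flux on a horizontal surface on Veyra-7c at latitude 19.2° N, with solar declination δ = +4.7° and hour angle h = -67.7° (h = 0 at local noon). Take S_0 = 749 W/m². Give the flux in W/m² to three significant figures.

288 W/m²

cos θ_z = sin ϕ sin δ + cos ϕ cos δ cos h = 0.026947 + 0.357144 = 0.384091.
Flux = S_0 · cos θ_z = 749 × 0.384091 = 287.7 W/m².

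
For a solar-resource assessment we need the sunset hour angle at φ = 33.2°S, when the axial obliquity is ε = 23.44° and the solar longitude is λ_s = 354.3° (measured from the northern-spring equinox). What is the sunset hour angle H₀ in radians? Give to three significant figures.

Solar declination: sin δ = sin ε · sin λ_s = sin 23.44° × sin 354.3° = -0.03951, so δ = -2.264°.
cos H₀ = −tan φ · tan δ = −tan(-33.2°) × tan(-2.264°) = -0.0259, so H₀ = 1.5967 rad = 91.48°.

H₀ = 1.60 rad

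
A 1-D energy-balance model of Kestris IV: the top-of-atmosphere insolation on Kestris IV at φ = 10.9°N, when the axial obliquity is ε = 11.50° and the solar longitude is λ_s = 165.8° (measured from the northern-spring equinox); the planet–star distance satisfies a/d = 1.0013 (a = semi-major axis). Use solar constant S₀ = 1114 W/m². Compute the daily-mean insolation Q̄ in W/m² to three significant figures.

Q̄ ≈ 354 W/m²

Solar declination: sin δ = sin ε · sin λ_s = sin 11.50° × sin 165.8° = 0.04891, so δ = +2.803°.
cos H₀ = −tan(+10.9°) tan(+2.803°) = -0.0094, H₀ = 1.5802 rad.
Bracket: H₀ sin φ sin δ + cos φ cos δ sin H₀ = 1.5802×0.18910×0.04891 + 0.98196×0.99880×0.99996 = 0.014615 + 0.980742 = 0.995357.
Inverse-square distance factor (a/d)² = 1.0013² = 1.002602.
Q̄ = (S₀/π) × 1.002602 × [bracket] = (1114/π) × 1.002602 × 0.995357 = 353.9 W/m².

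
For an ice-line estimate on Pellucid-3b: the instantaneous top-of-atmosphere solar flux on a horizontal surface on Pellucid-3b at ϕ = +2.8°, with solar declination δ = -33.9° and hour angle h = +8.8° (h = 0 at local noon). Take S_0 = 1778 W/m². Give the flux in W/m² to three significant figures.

1.41e+03 W/m²

cos θ_z = sin ϕ sin δ + cos ϕ cos δ cos h = -0.027246 + 0.819262 = 0.792016.
Flux = S_0 · cos θ_z = 1778 × 0.792016 = 1408 W/m².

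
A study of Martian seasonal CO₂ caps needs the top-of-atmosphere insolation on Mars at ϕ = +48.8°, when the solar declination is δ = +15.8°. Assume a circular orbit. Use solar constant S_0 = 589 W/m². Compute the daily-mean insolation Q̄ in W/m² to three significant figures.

cos h₀ = −tan(+48.8°) tan(+15.800°) = -0.3232, h₀ = 1.8999 rad.
Bracket: h₀ sin ϕ sin δ + cos ϕ cos δ sin h₀ = 1.8999×0.75241×0.27228 + 0.65869×0.96222×0.94632 = 0.389225 + 0.599782 = 0.989007.
Q̄ = (S_0/π) × [bracket] = (589/π) × 0.989007 = 185.4 W/m².

Q̄ ≈ 185 W/m²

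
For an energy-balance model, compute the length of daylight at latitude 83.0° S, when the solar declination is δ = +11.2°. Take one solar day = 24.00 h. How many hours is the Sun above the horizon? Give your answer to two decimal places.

0.00 h

cos h₀ = −tan ϕ · tan δ = 1.6126 ≥ 1, so the Sun never rises (polar night) and h₀ = 0.
Daylight = 2h₀/(2π) × 24.00 h = (0.0000/π) × 24.00 = 0.00 h.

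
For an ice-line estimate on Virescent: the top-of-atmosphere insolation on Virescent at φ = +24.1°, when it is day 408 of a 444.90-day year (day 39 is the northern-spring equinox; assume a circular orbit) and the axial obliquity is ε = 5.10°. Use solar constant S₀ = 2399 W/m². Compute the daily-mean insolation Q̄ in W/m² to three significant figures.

Solar longitude: λ_s = 360° × (408 − 39)/444.90 = 298.584°.
sin δ = sin 5.10° × sin 298.584° = -0.07806, so δ = -4.477°.
cos H₀ = −tan(+24.1°) tan(-4.477°) = 0.0350, H₀ = 1.5358 rad.
Bracket: H₀ sin φ sin δ + cos φ cos δ sin H₀ = 1.5358×0.40833×-0.07806 + 0.91283×0.99695×0.99939 = -0.048952 + 0.909491 = 0.860539.
Q̄ = (S₀/π) × [bracket] = (2399/π) × 0.860539 = 657.1 W/m².

Q̄ ≈ 657 W/m²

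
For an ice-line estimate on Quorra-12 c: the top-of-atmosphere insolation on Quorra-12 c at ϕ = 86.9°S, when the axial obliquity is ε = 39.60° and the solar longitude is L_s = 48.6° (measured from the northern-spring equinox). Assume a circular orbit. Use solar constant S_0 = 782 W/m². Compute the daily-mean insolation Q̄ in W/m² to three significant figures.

Solar declination: sin δ = sin ε · sin L_s = sin 39.60° × sin 48.6° = 0.47814, so δ = +28.564°.
cos h₀ = −tan(-86.9°) tan(+28.564°) = 10.0521 ≥ 1 ⇒ polar night, h₀ = 0 and Q̄ = 0.

Q̄ ≈ 0.00 W/m²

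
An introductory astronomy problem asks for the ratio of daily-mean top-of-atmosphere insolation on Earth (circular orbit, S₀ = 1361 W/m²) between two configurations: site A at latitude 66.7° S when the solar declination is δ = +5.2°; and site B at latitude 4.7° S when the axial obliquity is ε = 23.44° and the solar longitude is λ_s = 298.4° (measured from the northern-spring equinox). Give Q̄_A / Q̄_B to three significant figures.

— Configuration A (φ=-66.7°):
cos H₀ = −tan(-66.7°) tan(+5.200°) = 0.2113, H₀ = 1.3579 rad.
Bracket: H₀ sin φ sin δ + cos φ cos δ sin H₀ = 1.3579×-0.91845×0.09063 + 0.39555×0.99588×0.97742 = -0.113030 + 0.385026 = 0.271996.
Q̄ = (S₀/π) × [bracket] = (1361/π) × 0.271996 = 117.83 W/m².
— Configuration B (φ=-4.7°):
Solar declination: sin δ = sin ε · sin λ_s = sin 23.44° × sin 298.4° = -0.34991, so δ = -20.482°.
cos H₀ = −tan(-4.7°) tan(-20.482°) = -0.0307, H₀ = 1.6015 rad.
Bracket: H₀ sin φ sin δ + cos φ cos δ sin H₀ = 1.6015×-0.08194×-0.34991 + 0.99664×0.93678×0.99953 = 0.045918 + 0.933194 = 0.979112.
Q̄ = (S₀/π) × [bracket] = (1361/π) × 0.979112 = 424.17 W/m².
Ratio Q̄_A / Q̄_B = 117.83 / 424.17 = 0.2778.

Q̄_A / Q̄_B ≈ 0.278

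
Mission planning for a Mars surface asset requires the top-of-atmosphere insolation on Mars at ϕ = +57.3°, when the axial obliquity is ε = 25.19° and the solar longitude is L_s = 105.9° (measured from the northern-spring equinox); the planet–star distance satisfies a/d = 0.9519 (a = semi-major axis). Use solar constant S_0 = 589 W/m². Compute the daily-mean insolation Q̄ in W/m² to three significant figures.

Solar declination: sin δ = sin ε · sin L_s = sin 25.19° × sin 105.9° = 0.40934, so δ = +24.163°.
cos h₀ = −tan(+57.3°) tan(+24.163°) = -0.6988, h₀ = 2.3446 rad.
Bracket: h₀ sin ϕ sin δ + cos ϕ cos δ sin h₀ = 2.3446×0.84151×0.40934 + 0.54024×0.91238×0.71528 = 0.807630 + 0.352564 = 1.160194.
Inverse-square distance factor (a/d)² = 0.9519² = 0.906114.
Q̄ = (S_0/π) × 0.906114 × [bracket] = (589/π) × 0.906114 × 1.160194 = 197.1 W/m².

Q̄ ≈ 197 W/m²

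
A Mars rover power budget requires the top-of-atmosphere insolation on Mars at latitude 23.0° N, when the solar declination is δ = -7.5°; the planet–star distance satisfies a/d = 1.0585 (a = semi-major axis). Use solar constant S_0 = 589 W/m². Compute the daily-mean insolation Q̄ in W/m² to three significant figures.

cos h₀ = −tan(+23.0°) tan(-7.500°) = 0.0559, h₀ = 1.5149 rad.
Bracket: h₀ sin ϕ sin δ + cos ϕ cos δ sin h₀ = 1.5149×0.39073×-0.13053 + 0.92050×0.99144×0.99844 = -0.077263 + 0.911197 = 0.833934.
Inverse-square distance factor (a/d)² = 1.0585² = 1.120422.
Q̄ = (S_0/π) × 1.120422 × [bracket] = (589/π) × 1.120422 × 0.833934 = 175.2 W/m².

Q̄ ≈ 175 W/m²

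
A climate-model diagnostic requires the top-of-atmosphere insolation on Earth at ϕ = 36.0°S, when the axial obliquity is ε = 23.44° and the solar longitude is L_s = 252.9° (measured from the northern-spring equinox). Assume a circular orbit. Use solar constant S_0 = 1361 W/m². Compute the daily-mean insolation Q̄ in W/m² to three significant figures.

Q̄ ≈ 491 W/m²

Solar declination: sin δ = sin ε · sin L_s = sin 23.44° × sin 252.9° = -0.38020, so δ = -22.346°.
cos h₀ = −tan(-36.0°) tan(-22.346°) = -0.2987, h₀ = 1.8741 rad.
Bracket: h₀ sin ϕ sin δ + cos ϕ cos δ sin h₀ = 1.8741×-0.58779×-0.38020 + 0.80902×0.92490×0.95436 = 0.418820 + 0.714112 = 1.132932.
Q̄ = (S_0/π) × [bracket] = (1361/π) × 1.132932 = 490.8 W/m².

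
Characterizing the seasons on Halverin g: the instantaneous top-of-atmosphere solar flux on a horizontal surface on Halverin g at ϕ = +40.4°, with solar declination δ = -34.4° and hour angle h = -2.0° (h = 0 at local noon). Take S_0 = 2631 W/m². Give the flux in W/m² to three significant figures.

689 W/m²

cos θ_z = sin ϕ sin δ + cos ϕ cos δ cos h = -0.366166 + 0.627973 = 0.261807.
Flux = S_0 · cos θ_z = 2631 × 0.261807 = 688.8 W/m².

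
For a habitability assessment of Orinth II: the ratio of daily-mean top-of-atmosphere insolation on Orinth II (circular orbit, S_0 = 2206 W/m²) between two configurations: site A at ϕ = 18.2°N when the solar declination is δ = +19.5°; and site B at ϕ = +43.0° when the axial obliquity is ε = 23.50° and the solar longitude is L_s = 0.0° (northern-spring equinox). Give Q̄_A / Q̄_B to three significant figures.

Q̄_A / Q̄_B ≈ 1.46

— Configuration A (ϕ=+18.2°):
cos h₀ = −tan(+18.2°) tan(+19.500°) = -0.1164, h₀ = 1.6875 rad.
Bracket: h₀ sin ϕ sin δ + cos ϕ cos δ sin h₀ = 1.6875×0.31233×0.33381 + 0.94997×0.94264×0.99320 = 0.175937 + 0.889390 = 1.065327.
Q̄ = (S_0/π) × [bracket] = (2206/π) × 1.065327 = 748.06 W/m².
— Configuration B (ϕ=+43.0°):
Solar declination: sin δ = sin ε · sin L_s = sin 23.50° × sin 0.0° = 0.00000, so δ = +0.000°.
cos h₀ = −tan(+43.0°) tan(+0.000°) = -0.0000, h₀ = 1.5708 rad.
Bracket: h₀ sin ϕ sin δ + cos ϕ cos δ sin h₀ = 1.5708×0.68200×0.00000 + 0.73135×1.00000×1.00000 = 0.000000 + 0.731350 = 0.731350.
Q̄ = (S_0/π) × [bracket] = (2206/π) × 0.731350 = 513.55 W/m².
Ratio Q̄_A / Q̄_B = 748.06 / 513.55 = 1.457.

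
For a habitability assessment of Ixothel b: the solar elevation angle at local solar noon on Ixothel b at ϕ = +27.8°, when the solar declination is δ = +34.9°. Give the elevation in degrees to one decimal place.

82.9°

At local noon the hour angle is zero, so the zenith angle equals |ϕ − δ| = |+27.8° − (+34.900°)| = 7.100°.
Elevation = 90° − 7.100° = 82.9°.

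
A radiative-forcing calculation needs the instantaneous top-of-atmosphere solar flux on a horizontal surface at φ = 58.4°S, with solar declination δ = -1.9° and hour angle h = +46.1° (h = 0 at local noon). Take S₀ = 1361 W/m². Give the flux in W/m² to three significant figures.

cos θ_z = sin φ sin δ + cos φ cos δ cos h = 0.028239 + 0.363133 = 0.391372.
Flux = S₀ · cos θ_z = 1361 × 0.391372 = 532.7 W/m².

533 W/m²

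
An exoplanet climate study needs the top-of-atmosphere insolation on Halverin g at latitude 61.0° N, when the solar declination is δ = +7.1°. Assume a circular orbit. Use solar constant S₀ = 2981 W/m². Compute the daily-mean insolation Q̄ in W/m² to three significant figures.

cos H₀ = −tan(+61.0°) tan(+7.100°) = -0.2247, H₀ = 1.7974 rad.
Bracket: H₀ sin φ sin δ + cos φ cos δ sin H₀ = 1.7974×0.87462×0.12360 + 0.48481×0.99233×0.97443 = 0.194304 + 0.468790 = 0.663094.
Q̄ = (S₀/π) × [bracket] = (2981/π) × 0.663094 = 629.2 W/m².

Q̄ ≈ 629 W/m²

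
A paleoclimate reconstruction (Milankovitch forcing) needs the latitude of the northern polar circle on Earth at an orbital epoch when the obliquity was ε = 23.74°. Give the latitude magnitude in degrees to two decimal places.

66.26°

The polar circle is the lowest latitude that experiences at least one full rotation of continuous daylight at the northern-summer solstice; it lies at |φ| = 90° − ε = 90° − 23.74° = 66.26°.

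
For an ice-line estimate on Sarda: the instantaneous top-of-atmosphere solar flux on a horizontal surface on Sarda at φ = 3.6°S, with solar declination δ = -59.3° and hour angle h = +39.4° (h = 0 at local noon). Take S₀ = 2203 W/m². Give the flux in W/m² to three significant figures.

cos θ_z = sin φ sin δ + cos φ cos δ cos h = 0.053991 + 0.393735 = 0.447726.
Flux = S₀ · cos θ_z = 2203 × 0.447726 = 986.3 W/m².

986 W/m²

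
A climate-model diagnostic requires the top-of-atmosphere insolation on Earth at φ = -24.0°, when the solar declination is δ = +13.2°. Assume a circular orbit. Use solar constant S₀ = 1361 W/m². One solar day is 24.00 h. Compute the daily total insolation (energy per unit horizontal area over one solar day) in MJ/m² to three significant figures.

cos H₀ = −tan(-24.0°) tan(+13.200°) = 0.1044, H₀ = 1.4662 rad.
Bracket: H₀ sin φ sin δ + cos φ cos δ sin H₀ = 1.4662×-0.40674×0.22835 + 0.91355×0.97358×0.99453 = -0.136179 + 0.884549 = 0.748370.
Q̄ = (S₀/π) × [bracket] = (1361/π) × 0.748370 = 324.21 W/m².
Daily total = Q̄ × 24.00 h × 3600 s/h = 324.21 × 24.00 × 3600 / 10⁶ = 28.01 MJ/m².

28.0 MJ/m²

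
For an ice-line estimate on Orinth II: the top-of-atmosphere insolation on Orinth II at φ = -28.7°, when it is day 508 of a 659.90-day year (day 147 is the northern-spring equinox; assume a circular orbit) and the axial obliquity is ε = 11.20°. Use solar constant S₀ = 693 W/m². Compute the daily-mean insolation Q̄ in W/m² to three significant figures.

Solar longitude: λ_s = 360° × (508 − 147)/659.90 = 196.939°.
sin δ = sin 11.20° × sin 196.939° = -0.05659, so δ = -3.244°.
cos H₀ = −tan(-28.7°) tan(-3.244°) = -0.0310, H₀ = 1.6018 rad.
Bracket: H₀ sin φ sin δ + cos φ cos δ sin H₀ = 1.6018×-0.48022×-0.05659 + 0.87715×0.99840×0.99952 = 0.043530 + 0.875326 = 0.918856.
Q̄ = (S₀/π) × [bracket] = (693/π) × 0.918856 = 202.7 W/m².

Q̄ ≈ 203 W/m²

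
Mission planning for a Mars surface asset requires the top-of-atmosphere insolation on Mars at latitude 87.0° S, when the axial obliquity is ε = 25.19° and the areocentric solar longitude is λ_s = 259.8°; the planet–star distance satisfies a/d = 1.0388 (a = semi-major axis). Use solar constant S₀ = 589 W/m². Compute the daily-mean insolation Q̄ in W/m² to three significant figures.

Q̄ ≈ 266 W/m²

sin δ = sin 25.19° × sin 259.8° = -0.41889, so δ = -24.765°.
cos H₀ = −tan(-87.0°) tan(-24.765°) = -8.8025 ≤ −1 ⇒ polar day, H₀ = π.
Bracket: H₀ sin φ sin δ + cos φ cos δ sin H₀ = 3.1416×-0.99863×-0.41889 + 0.05234×0.90803×0.00000 = 1.314182 + 0.000000 = 1.314182.
Inverse-square distance factor (a/d)² = 1.0388² = 1.079105.
Q̄ = (S₀/π) × 1.079105 × [bracket] = (589/π) × 1.079105 × 1.314182 = 265.9 W/m².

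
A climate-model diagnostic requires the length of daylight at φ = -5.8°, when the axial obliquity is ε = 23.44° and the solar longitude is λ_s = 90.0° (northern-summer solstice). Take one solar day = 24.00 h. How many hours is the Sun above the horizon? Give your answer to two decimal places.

11.66 h

Solar declination: sin δ = sin ε · sin λ_s = sin 23.44° × sin 90.0° = 0.39779, so δ = +23.440°.
cos H₀ = −tan φ · tan δ = −tan(-5.8°) × tan(+23.440°) = 0.0440, so H₀ = 1.5267 rad = 87.48°.
Daylight = 2H₀/(2π) × 24.00 h = (1.5267/π) × 24.00 = 11.66 h.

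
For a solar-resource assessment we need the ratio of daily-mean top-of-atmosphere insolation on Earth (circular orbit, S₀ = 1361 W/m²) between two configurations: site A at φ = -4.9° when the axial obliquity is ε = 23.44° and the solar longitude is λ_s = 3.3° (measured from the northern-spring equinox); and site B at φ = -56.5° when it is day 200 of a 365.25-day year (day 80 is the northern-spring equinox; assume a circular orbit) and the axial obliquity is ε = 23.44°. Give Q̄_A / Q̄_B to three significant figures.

Q̄_A / Q̄_B ≈ 6.94

— Configuration A (φ=-4.9°):
Solar declination: sin δ = sin ε · sin λ_s = sin 23.44° × sin 3.3° = 0.02290, so δ = +1.312°.
cos H₀ = −tan(-4.9°) tan(+1.312°) = 0.0020, H₀ = 1.5688 rad.
Bracket: H₀ sin φ sin δ + cos φ cos δ sin H₀ = 1.5688×-0.08542×0.02290 + 0.99635×0.99974×1.00000 = -0.003069 + 0.996091 = 0.993022.
Q̄ = (S₀/π) × [bracket] = (1361/π) × 0.993022 = 430.20 W/m².
— Configuration B (φ=-56.5°):
Solar longitude: λ_s = 360° × (200 − 80)/365.25 = 118.275°.
sin δ = sin 23.44° × sin 118.275° = 0.35033, so δ = +20.507°.
cos H₀ = −tan(-56.5°) tan(+20.507°) = 0.5651, H₀ = 0.9702 rad.
Bracket: H₀ sin φ sin δ + cos φ cos δ sin H₀ = 0.9702×-0.83389×0.35033 + 0.55194×0.93663×0.82503 = -0.283431 + 0.426510 = 0.143079.
Q̄ = (S₀/π) × [bracket] = (1361/π) × 0.143079 = 61.985 W/m².
Ratio Q̄_A / Q̄_B = 430.20 / 61.985 = 6.940.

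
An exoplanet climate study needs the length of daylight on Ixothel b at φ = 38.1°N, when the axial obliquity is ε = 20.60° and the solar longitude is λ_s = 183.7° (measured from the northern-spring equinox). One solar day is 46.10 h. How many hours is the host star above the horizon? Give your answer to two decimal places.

Solar declination: sin δ = sin ε · sin λ_s = sin 20.60° × sin 183.7° = -0.02271, so δ = -1.301°.
cos H₀ = −tan φ · tan δ = −tan(+38.1°) × tan(-1.301°) = 0.0178, so H₀ = 1.5530 rad = 88.98°.
Daylight = 2H₀/(2π) × 46.10 h = (1.5530/π) × 46.10 = 22.79 h.

22.79 h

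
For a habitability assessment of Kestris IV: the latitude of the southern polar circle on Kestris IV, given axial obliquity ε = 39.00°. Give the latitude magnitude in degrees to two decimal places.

51.00°

The polar circle is the lowest latitude that experiences at least one full rotation of continuous darkness at the northern-summer solstice; it lies at |φ| = 90° − ε = 90° − 39.00° = 51.00°.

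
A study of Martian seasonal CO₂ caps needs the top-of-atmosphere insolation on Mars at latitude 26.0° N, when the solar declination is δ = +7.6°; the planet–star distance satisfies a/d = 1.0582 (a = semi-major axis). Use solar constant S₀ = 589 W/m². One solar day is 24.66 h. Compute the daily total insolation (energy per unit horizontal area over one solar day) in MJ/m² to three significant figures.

cos H₀ = −tan(+26.0°) tan(+7.600°) = -0.0651, H₀ = 1.6359 rad.
Bracket: H₀ sin φ sin δ + cos φ cos δ sin H₀ = 1.6359×0.43837×0.13226 + 0.89879×0.99122×0.99788 = 0.094848 + 0.889010 = 0.983858.
Inverse-square distance factor (a/d)² = 1.0582² = 1.119787.
Q̄ = (S₀/π) × 1.119787 × [bracket] = (589/π) × 1.119787 × 0.983858 = 206.55 W/m².
Daily total = Q̄ × 24.66 h × 3600 s/h = 206.55 × 24.66 × 3600 / 10⁶ = 18.34 MJ/m².

18.3 MJ/m²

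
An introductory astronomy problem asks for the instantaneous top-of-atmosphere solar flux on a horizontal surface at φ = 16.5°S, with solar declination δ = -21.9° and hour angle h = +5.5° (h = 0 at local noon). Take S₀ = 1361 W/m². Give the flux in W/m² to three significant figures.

1.35e+03 W/m²

cos θ_z = sin φ sin δ + cos φ cos δ cos h = 0.105934 + 0.885532 = 0.991466.
Flux = S₀ · cos θ_z = 1361 × 0.991466 = 1349 W/m².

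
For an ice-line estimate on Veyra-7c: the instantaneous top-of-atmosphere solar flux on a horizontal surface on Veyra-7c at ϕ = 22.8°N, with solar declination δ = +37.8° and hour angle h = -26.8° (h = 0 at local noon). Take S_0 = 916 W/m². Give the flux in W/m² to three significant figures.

813 W/m²

cos θ_z = sin ϕ sin δ + cos ϕ cos δ cos h = 0.237511 + 0.650173 = 0.887684.
Flux = S_0 · cos θ_z = 916 × 0.887684 = 813.1 W/m².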